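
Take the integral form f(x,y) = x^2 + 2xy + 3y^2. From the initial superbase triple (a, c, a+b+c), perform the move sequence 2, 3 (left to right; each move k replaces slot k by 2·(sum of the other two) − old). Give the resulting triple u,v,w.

start (1,3,6) = (f(1,0),f(0,1),f(1,1))
replace slot 2: 2·(1+6) − 3 = 11 → (1,11,6)
replace slot 3: 2·(1+11) − 6 = 18 → (1,11,18)

1,11,18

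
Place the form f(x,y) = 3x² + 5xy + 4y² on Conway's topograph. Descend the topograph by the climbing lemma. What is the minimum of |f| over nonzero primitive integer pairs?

translate: b→-1 (≡5 mod 6), so (3,5,4)→(3,-1,2)
flip: (3,-1,2)→(2,1,3)
reduced (well bottom): (2,1,3) with a≤c, −a<b≤a
well minimum = a = 2

2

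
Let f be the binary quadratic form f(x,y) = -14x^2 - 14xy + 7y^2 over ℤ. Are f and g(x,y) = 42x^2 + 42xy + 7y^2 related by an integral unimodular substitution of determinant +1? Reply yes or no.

D₁ = 588, D₂ = 588
river cycle of f (length 2): (7, 14, -14), (-14, 14, 7)
river cycle of g (length 2): (7, 14, -14), (-14, 14, 7)
cycles coincide ⇒ equivalent

yes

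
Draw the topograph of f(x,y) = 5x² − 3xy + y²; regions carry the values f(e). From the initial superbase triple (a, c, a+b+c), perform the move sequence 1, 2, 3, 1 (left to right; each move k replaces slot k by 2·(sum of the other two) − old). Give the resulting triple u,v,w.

start (5,1,3) = (f(1,0),f(0,1),f(1,1))
replace slot 1: 2·(1+3) − 5 = 3 → (3,1,3)
replace slot 2: 2·(3+3) − 1 = 11 → (3,11,3)
replace slot 3: 2·(3+11) − 3 = 25 → (3,11,25)
replace slot 1: 2·(11+25) − 3 = 69 → (69,11,25)

69,11,25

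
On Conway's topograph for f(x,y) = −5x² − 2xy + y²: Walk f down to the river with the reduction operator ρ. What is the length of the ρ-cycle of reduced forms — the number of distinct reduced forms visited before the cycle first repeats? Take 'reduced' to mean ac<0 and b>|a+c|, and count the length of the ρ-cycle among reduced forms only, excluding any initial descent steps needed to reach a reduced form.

D = 24, ⌊√D⌋ = 4
descent: ρ → (1,4,-2)  [lands on river]
river: ρ → (-2,4,1)
ρ-cycle length = 2 (tail of 1 descent step not counted)

2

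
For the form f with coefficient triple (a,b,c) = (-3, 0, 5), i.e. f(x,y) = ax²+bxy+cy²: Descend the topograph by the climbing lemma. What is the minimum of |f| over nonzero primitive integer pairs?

descent: ρ → (5,0,-3)
descent: ρ → (-3,6,2)  [lands on river]
river: ρ → (2,6,-3)
closes: descent 2, river 2
min |a| on river = 2

2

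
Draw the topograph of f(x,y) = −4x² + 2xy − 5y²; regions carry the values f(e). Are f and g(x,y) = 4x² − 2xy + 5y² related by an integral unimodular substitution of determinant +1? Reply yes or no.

D₁ = -76, D₂ = -76
f is negative-definite; reduce −f:
−f: reduced (well bottom): (4,-2,5) with a≤c, −a<b≤a
flip sign back: reduced form of f is (-4,2,-5)
g: reduced (well bottom): (4,-2,5) with a≤c, −a<b≤a
reduced forms (-4, 2, -5) vs (4, -2, 5) ⇒ inequivalent

no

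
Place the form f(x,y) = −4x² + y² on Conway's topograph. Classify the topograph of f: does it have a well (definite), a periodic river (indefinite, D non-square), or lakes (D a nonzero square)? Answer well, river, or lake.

D = b²−4ac = 0² − 4·(-4)·1 = 16
D = 4² is a perfect square ⇒ form factors over ℤ ⇒ lakes

lake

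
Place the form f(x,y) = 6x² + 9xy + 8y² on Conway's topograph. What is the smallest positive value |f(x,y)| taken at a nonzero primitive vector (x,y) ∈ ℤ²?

translate: b→-3 (≡9 mod 12), so (6,9,8)→(6,-3,5)
flip: (6,-3,5)→(5,3,6)
reduced (well bottom): (5,3,6) with a≤c, −a<b≤a
well minimum = a = 5

5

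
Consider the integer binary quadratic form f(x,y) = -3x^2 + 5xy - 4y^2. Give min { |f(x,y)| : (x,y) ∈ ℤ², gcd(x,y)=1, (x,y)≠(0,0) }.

translate: b→1 (≡-5 mod 6), so (3,-5,4)→(3,1,2)
flip: (3,1,2)→(2,-1,3)
reduced (well bottom): (2,-1,3) with a≤c, −a<b≤a
well minimum |f| = |-2| = 2 (negative-definite)

2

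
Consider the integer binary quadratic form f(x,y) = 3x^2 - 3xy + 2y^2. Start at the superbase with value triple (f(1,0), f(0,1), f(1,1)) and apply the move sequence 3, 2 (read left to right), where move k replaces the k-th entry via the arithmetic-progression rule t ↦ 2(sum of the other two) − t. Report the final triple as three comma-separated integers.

start (3,2,2) = (f(1,0),f(0,1),f(1,1))
replace slot 3: 2·(3+2) − 2 = 8 → (3,2,8)
replace slot 2: 2·(3+8) − 2 = 20 → (3,20,8)

3,20,8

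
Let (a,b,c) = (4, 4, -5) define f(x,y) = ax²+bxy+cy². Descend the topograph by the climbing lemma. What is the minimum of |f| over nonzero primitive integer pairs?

river: ρ → (-5,6,3)
river: ρ → (3,6,-5)
river: ρ → (-5,4,4)
river: ρ → (4,4,-5)
closes: descent 0, river 4
min |a| on river = 3

3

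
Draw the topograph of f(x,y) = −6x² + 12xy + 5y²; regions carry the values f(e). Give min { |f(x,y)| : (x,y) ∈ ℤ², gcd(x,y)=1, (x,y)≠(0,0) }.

river: ρ → (5,8,-10)
river: ρ → (-10,12,3)
river: ρ → (3,12,-10)
river: ρ → (-10,8,5)
river: ρ → (5,12,-6)
river: ρ → (-6,12,5)
closes: descent 0, river 6
min |a| on river = 3

3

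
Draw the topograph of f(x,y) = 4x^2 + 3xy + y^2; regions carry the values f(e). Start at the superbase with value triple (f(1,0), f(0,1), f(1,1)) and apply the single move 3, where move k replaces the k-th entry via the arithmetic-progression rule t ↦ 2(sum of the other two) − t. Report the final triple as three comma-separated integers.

start (4,1,8) = (f(1,0),f(0,1),f(1,1))
replace slot 3: 2·(4+1) − 8 = 2 → (4,1,2)

4,1,2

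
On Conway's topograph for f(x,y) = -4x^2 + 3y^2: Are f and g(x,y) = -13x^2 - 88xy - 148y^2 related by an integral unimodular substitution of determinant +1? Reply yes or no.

D₁ = 48, D₂ = 48
river cycle of f (length 2): (3, 6, -1), (-1, 6, 3)
river cycle of g (length 2): (-1, 6, 3), (3, 6, -1)
cycles coincide ⇒ equivalent

yes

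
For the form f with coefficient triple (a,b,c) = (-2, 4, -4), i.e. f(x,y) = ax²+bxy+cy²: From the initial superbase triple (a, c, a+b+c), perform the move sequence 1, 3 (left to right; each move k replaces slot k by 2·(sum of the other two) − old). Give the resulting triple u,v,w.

start (-2,-4,-2) = (f(1,0),f(0,1),f(1,1))
replace slot 1: 2·((-4)+(-2)) − (-2) = -10 → (-10,-4,-2)
replace slot 3: 2·((-10)+(-4)) − (-2) = -26 → (-10,-4,-26)

-10,-4,-26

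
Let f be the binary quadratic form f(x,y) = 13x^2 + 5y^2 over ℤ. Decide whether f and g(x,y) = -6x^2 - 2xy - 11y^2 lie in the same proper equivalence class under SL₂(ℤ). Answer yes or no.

D₁ = -260, D₂ = -260
f: flip: (13,0,5)→(5,0,13)
f: reduced (well bottom): (5,0,13) with a≤c, −a<b≤a
g is negative-definite; reduce −g:
−g: reduced (well bottom): (6,2,11) with a≤c, −a<b≤a
flip sign back: reduced form of g is (-6,-2,-11)
reduced forms (5, 0, 13) vs (-6, -2, -11) ⇒ inequivalent

no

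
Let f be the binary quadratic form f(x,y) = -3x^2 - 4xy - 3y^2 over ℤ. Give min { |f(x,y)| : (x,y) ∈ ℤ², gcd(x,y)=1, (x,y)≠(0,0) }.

translate: b→-2 (≡4 mod 6), so (3,4,3)→(3,-2,2)
flip: (3,-2,2)→(2,2,3)
reduced (well bottom): (2,2,3) with a≤c, −a<b≤a
well minimum |f| = |-2| = 2 (negative-definite)

2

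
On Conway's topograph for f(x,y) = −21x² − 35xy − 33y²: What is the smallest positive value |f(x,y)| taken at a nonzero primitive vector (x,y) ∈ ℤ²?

translate: b→-7 (≡35 mod 42), so (21,35,33)→(21,-7,19)
flip: (21,-7,19)→(19,7,21)
reduced (well bottom): (19,7,21) with a≤c, −a<b≤a
well minimum |f| = |-19| = 19 (negative-definite)

19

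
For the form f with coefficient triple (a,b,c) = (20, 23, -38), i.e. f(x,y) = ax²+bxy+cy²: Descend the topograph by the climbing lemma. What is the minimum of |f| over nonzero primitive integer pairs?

river: ρ → (-38,53,5)
river: ρ → (5,57,-16)
river: ρ → (-16,39,32)
river: ρ → (32,25,-23)
river: ρ → (-23,21,34)
river: ρ → (34,47,-10)
river: ρ → (-10,53,19)
river: ρ → (19,23,-40)
river: ρ → (-40,57,2)
river: ρ → (2,59,-11)
river: ρ → (-11,51,22)
river: ρ → (22,37,-25)
river: ρ → (-25,13,34)
river: ρ → (34,55,-4)
river: ρ → (-4,57,20)
river: ρ → (20,23,-38)
closes: descent 0, river 16
min |a| on river = 2

2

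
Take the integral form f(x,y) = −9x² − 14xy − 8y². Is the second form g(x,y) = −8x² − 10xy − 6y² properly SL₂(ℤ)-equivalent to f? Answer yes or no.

D₁ = -92, D₂ = -92
f is negative-definite; reduce −f:
−f: translate: b→-4 (≡14 mod 18), so (9,14,8)→(9,-4,3)
−f: flip: (9,-4,3)→(3,4,9)
−f: translate: b→-2 (≡4 mod 6), so (3,4,9)→(3,-2,8)
−f: reduced (well bottom): (3,-2,8) with a≤c, −a<b≤a
flip sign back: reduced form of f is (-3,2,-8)
g is negative-definite; reduce −g:
−g: translate: b→-6 (≡10 mod 16), so (8,10,6)→(8,-6,4)
−g: flip: (8,-6,4)→(4,6,8)
−g: translate: b→-2 (≡6 mod 8), so (4,6,8)→(4,-2,6)
−g: reduced (well bottom): (4,-2,6) with a≤c, −a<b≤a
flip sign back: reduced form of g is (-4,2,-6)
reduced forms (-3, 2, -8) vs (-4, 2, -6) ⇒ inequivalent

no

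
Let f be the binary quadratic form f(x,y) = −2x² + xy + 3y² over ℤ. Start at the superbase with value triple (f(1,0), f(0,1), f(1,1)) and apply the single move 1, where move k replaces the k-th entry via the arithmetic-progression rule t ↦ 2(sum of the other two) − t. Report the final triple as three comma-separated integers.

start (-2,3,2) = (f(1,0),f(0,1),f(1,1))
replace slot 1: 2·(3+2) − (-2) = 12 → (12,3,2)

12,3,2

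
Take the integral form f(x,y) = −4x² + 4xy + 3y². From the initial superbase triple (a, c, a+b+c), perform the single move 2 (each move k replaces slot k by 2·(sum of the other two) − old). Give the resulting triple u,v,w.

start (-4,3,3) = (f(1,0),f(0,1),f(1,1))
replace slot 2: 2·((-4)+3) − 3 = -5 → (-4,-5,3)

-4,-5,3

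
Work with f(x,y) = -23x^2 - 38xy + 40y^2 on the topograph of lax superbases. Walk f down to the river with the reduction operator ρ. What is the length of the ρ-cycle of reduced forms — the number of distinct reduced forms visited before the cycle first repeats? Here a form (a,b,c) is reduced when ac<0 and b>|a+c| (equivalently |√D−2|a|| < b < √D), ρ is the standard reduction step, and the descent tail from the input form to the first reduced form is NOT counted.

D = 5124, ⌊√D⌋ = 71
descent: ρ → (40,38,-23)  [lands on river]
river: ρ → (-23,54,24)
river: ρ → (24,42,-35)
river: ρ → (-35,28,31)
river: ρ → (31,34,-32)
river: ρ → (-32,30,33)
river: ρ → (33,36,-29)
river: ρ → (-29,22,40)
river: ρ → (40,58,-11)
river: ρ → (-11,52,55)
river: ρ → (55,58,-8)
river: ρ → (-8,70,7)
river: ρ → (7,70,-8)
river: ρ → (-8,58,55)
river: ρ → (55,52,-11)
river: ρ → (-11,58,40)
river: ρ → (40,22,-29)
river: ρ → (-29,36,33)
river: ρ → (33,30,-32)
river: ρ → (-32,34,31)
river: ρ → (31,28,-35)
river: ρ → (-35,42,24)
river: ρ → (24,54,-23)
river: ρ → (-23,38,40)
river: ρ → (40,42,-21)
river: ρ → (-21,42,40)
ρ-cycle length = 26 (tail of 1 descent step not counted)

26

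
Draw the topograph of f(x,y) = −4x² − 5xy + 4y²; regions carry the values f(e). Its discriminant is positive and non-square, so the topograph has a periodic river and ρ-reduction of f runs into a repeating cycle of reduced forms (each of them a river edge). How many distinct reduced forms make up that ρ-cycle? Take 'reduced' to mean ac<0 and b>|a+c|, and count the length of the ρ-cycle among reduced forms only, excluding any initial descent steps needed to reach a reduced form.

D = 89, ⌊√D⌋ = 9
descent: ρ → (4,5,-4)  [lands on river]
river: ρ → (-4,3,5)
river: ρ → (5,7,-2)
river: ρ → (-2,9,1)
river: ρ → (1,9,-2)
river: ρ → (-2,7,5)
river: ρ → (5,3,-4)
river: ρ → (-4,5,4)
river: ρ → (4,3,-5)
river: ρ → (-5,7,2)
river: ρ → (2,9,-1)
river: ρ → (-1,9,2)
river: ρ → (2,7,-5)
river: ρ → (-5,3,4)
ρ-cycle length = 14 (tail of 1 descent step not counted)

14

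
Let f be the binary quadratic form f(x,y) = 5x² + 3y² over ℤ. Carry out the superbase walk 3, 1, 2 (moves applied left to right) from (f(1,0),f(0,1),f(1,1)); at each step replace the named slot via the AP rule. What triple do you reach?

start (5,3,8) = (f(1,0),f(0,1),f(1,1))
replace slot 3: 2·(5+3) − 8 = 8 → (5,3,8)
replace slot 1: 2·(3+8) − 5 = 17 → (17,3,8)
replace slot 2: 2·(17+8) − 3 = 47 → (17,47,8)

17,47,8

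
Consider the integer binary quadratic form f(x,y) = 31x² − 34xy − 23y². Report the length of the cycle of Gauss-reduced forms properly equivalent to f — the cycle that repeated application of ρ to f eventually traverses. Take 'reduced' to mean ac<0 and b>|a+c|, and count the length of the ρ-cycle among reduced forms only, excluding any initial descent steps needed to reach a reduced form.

D = 4008, ⌊√D⌋ = 63
descent: ρ → (-23,34,31)  [lands on river]
river: ρ → (31,28,-26)
river: ρ → (-26,24,33)
river: ρ → (33,42,-17)
river: ρ → (-17,60,6)
river: ρ → (6,60,-17)
river: ρ → (-17,42,33)
river: ρ → (33,24,-26)
river: ρ → (-26,28,31)
river: ρ → (31,34,-23)
river: ρ → (-23,58,7)
river: ρ → (7,54,-39)
river: ρ → (-39,24,22)
river: ρ → (22,20,-41)
river: ρ → (-41,62,1)
river: ρ → (1,62,-41)
river: ρ → (-41,20,22)
river: ρ → (22,24,-39)
river: ρ → (-39,54,7)
river: ρ → (7,58,-23)
ρ-cycle length = 20 (tail of 1 descent step not counted)

20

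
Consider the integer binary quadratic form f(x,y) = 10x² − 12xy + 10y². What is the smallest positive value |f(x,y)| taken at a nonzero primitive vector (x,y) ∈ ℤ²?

translate: b→8 (≡-12 mod 20), so (10,-12,10)→(10,8,8)
flip: (10,8,8)→(8,-8,10)
translate: b→8 (≡-8 mod 16), so (8,-8,10)→(8,8,10)
reduced (well bottom): (8,8,10) with a≤c, −a<b≤a
well minimum = a = 8

8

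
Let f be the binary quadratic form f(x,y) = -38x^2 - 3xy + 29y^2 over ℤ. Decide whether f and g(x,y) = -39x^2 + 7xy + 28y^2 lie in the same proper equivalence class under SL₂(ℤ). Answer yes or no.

D₁ = 4417, D₂ = 4417
river cycle of f (length 70): (29, 61, -6), (-6, 59, 39), (39, 19, -26), (-26, 33, 32), (32, 31, -27), (-27, 23, 36), (36, 49, -14), (-14, 63, 8), (8, 65, -6), (-6, 55, 58), … (60 more)
river cycle of g (length 70): (28, 49, -18), (-18, 59, 13), (13, 45, -46), (-46, 47, 12), (12, 49, -42), (-42, 35, 19), (19, 41, -36), (-36, 31, 24), (24, 65, -2), (-2, 63, 56), … (60 more)
cycles differ ⇒ inequivalent

no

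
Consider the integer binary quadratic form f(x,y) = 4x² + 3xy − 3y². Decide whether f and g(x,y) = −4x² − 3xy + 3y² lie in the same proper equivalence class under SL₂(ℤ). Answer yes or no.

D₁ = 57, D₂ = 57
river cycle of f (length 6): (-3, 3, 4), (4, 5, -2), (-2, 7, 1), (1, 7, -2), (-2, 5, 4), (4, 3, -3)
river cycle of g (length 6): (3, 3, -4), (-4, 5, 2), (2, 7, -1), (-1, 7, 2), (2, 5, -4), (-4, 3, 3)
cycles differ ⇒ inequivalent

no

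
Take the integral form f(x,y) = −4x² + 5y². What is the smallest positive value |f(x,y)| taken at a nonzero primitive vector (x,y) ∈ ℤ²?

descent: ρ → (5,0,-4)
descent: ρ → (-4,8,1)  [lands on river]
river: ρ → (1,8,-4)
closes: descent 2, river 2
min |a| on river = 1

1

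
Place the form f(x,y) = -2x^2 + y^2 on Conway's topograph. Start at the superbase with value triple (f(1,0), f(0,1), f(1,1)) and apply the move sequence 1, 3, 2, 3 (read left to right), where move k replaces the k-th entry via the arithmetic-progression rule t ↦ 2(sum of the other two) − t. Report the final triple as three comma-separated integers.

start (-2,1,-1) = (f(1,0),f(0,1),f(1,1))
replace slot 1: 2·(1+(-1)) − (-2) = 2 → (2,1,-1)
replace slot 3: 2·(2+1) − (-1) = 7 → (2,1,7)
replace slot 2: 2·(2+7) − 1 = 17 → (2,17,7)
replace slot 3: 2·(2+17) − 7 = 31 → (2,17,31)

2,17,31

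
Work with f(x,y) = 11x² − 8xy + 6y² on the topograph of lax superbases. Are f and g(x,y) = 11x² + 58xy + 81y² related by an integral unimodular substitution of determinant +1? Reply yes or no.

D₁ = -200, D₂ = -200
f: flip: (11,-8,6)→(6,8,11)
f: translate: b→-4 (≡8 mod 12), so (6,8,11)→(6,-4,9)
f: reduced (well bottom): (6,-4,9) with a≤c, −a<b≤a
g: translate: b→-8 (≡58 mod 22), so (11,58,81)→(11,-8,6)
g: flip: (11,-8,6)→(6,8,11)
g: translate: b→-4 (≡8 mod 12), so (6,8,11)→(6,-4,9)
g: reduced (well bottom): (6,-4,9) with a≤c, −a<b≤a
reduced forms (6, -4, 9) vs (6, -4, 9) ⇒ equivalent

yes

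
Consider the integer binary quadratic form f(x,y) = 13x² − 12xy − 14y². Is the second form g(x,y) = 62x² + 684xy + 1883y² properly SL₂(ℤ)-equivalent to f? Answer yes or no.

D₁ = 872, D₂ = 872
river cycle of f (length 14): (-14, 12, 13), (13, 14, -13), (-13, 12, 14), (14, 16, -11), (-11, 28, 2), (2, 28, -11), (-11, 16, 14), (14, 12, -13), (-13, 14, 13), (13, 12, -14), … (4 more)
river cycle of g (length 14): (11, 16, -14), (-14, 12, 13), (13, 14, -13), (-13, 12, 14), (14, 16, -11), (-11, 28, 2), (2, 28, -11), (-11, 16, 14), (14, 12, -13), (-13, 14, 13), … (4 more)
cycles coincide ⇒ equivalent

yes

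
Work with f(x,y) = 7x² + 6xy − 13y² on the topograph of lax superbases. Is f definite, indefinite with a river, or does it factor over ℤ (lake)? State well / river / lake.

D = b²−4ac = 6² − 4·7·(-13) = 400
D = 20² is a perfect square ⇒ form factors over ℤ ⇒ lakes

lake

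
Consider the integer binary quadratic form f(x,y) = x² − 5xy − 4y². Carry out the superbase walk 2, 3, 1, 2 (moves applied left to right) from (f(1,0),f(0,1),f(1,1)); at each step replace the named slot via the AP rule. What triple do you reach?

start (1,-4,-8) = (f(1,0),f(0,1),f(1,1))
replace slot 2: 2·(1+(-8)) − (-4) = -10 → (1,-10,-8)
replace slot 3: 2·(1+(-10)) − (-8) = -10 → (1,-10,-10)
replace slot 1: 2·((-10)+(-10)) − 1 = -41 → (-41,-10,-10)
replace slot 2: 2·((-41)+(-10)) − (-10) = -92 → (-41,-92,-10)

-41,-92,-10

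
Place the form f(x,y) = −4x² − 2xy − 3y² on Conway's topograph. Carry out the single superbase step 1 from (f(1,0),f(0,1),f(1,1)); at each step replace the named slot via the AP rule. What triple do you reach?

start (-4,-3,-9) = (f(1,0),f(0,1),f(1,1))
replace slot 1: 2·((-3)+(-9)) − (-4) = -20 → (-20,-3,-9)

-20,-3,-9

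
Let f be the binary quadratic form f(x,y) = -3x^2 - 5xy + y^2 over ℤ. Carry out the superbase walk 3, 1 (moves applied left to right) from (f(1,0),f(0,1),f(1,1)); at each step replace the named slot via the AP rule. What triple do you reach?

start (-3,1,-7) = (f(1,0),f(0,1),f(1,1))
replace slot 3: 2·((-3)+1) − (-7) = 3 → (-3,1,3)
replace slot 1: 2·(1+3) − (-3) = 11 → (11,1,3)

11,1,3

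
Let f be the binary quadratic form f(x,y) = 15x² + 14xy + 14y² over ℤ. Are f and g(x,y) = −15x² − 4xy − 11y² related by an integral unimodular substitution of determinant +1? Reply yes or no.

D₁ = -644, D₂ = -644
f: flip: (15,14,14)→(14,-14,15)
f: translate: b→14 (≡-14 mod 28), so (14,-14,15)→(14,14,15)
f: reduced (well bottom): (14,14,15) with a≤c, −a<b≤a
g is negative-definite; reduce −g:
−g: flip: (15,4,11)→(11,-4,15)
−g: reduced (well bottom): (11,-4,15) with a≤c, −a<b≤a
flip sign back: reduced form of g is (-11,4,-15)
reduced forms (14, 14, 15) vs (-11, 4, -15) ⇒ inequivalent

no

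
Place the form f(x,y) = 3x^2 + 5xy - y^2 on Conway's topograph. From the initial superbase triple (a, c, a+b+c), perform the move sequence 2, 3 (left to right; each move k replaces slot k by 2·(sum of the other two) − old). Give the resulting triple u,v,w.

start (3,-1,7) = (f(1,0),f(0,1),f(1,1))
replace slot 2: 2·(3+7) − (-1) = 21 → (3,21,7)
replace slot 3: 2·(3+21) − 7 = 41 → (3,21,41)

3,21,41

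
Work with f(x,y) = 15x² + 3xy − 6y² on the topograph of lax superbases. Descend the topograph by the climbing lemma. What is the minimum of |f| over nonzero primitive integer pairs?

descent: ρ → (-6,9,12)  [lands on river]
river: ρ → (12,15,-3)
river: ρ → (-3,15,12)
river: ρ → (12,9,-6)
river: ρ → (-6,15,6)
river: ρ → (6,9,-12)
river: ρ → (-12,15,3)
river: ρ → (3,15,-12)
river: ρ → (-12,9,6)
river: ρ → (6,15,-6)
closes: descent 1, river 10
min |a| on river = 3

3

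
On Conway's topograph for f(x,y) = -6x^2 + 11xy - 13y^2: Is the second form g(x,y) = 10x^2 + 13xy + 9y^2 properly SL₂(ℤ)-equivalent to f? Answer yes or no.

D₁ = -191, D₂ = -191
f is negative-definite; reduce −f:
−f: translate: b→1 (≡-11 mod 12), so (6,-11,13)→(6,1,8)
−f: reduced (well bottom): (6,1,8) with a≤c, −a<b≤a
flip sign back: reduced form of f is (-6,-1,-8)
g: translate: b→-7 (≡13 mod 20), so (10,13,9)→(10,-7,6)
g: flip: (10,-7,6)→(6,7,10)
g: translate: b→-5 (≡7 mod 12), so (6,7,10)→(6,-5,9)
g: reduced (well bottom): (6,-5,9) with a≤c, −a<b≤a
reduced forms (-6, -1, -8) vs (6, -5, 9) ⇒ inequivalent

no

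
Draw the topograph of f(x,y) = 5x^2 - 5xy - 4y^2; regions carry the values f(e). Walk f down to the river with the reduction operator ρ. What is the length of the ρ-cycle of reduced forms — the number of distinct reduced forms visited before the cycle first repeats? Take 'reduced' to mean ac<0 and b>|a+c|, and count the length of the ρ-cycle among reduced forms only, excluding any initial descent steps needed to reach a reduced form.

D = 105, ⌊√D⌋ = 10
descent: ρ → (-4,5,5)  [lands on river]
river: ρ → (5,5,-4)
river: ρ → (-4,3,6)
river: ρ → (6,9,-1)
river: ρ → (-1,9,6)
river: ρ → (6,3,-4)
ρ-cycle length = 6 (tail of 1 descent step not counted)

6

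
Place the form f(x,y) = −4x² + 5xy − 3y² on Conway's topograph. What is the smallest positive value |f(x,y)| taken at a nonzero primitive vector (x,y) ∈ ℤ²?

translate: b→3 (≡-5 mod 8), so (4,-5,3)→(4,3,2)
flip: (4,3,2)→(2,-3,4)
translate: b→1 (≡-3 mod 4), so (2,-3,4)→(2,1,3)
reduced (well bottom): (2,1,3) with a≤c, −a<b≤a
well minimum |f| = |-2| = 2 (negative-definite)

2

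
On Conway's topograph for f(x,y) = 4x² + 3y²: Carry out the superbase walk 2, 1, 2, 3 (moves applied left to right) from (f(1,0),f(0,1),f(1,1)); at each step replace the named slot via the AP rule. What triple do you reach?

start (4,3,7) = (f(1,0),f(0,1),f(1,1))
replace slot 2: 2·(4+7) − 3 = 19 → (4,19,7)
replace slot 1: 2·(19+7) − 4 = 48 → (48,19,7)
replace slot 2: 2·(48+7) − 19 = 91 → (48,91,7)
replace slot 3: 2·(48+91) − 7 = 271 → (48,91,271)

48,91,271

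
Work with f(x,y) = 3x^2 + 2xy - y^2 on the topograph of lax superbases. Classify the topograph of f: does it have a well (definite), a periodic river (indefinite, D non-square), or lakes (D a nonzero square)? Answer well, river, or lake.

D = b²−4ac = 2² − 4·3·(-1) = 16
D = 4² is a perfect square ⇒ form factors over ℤ ⇒ lakes

lake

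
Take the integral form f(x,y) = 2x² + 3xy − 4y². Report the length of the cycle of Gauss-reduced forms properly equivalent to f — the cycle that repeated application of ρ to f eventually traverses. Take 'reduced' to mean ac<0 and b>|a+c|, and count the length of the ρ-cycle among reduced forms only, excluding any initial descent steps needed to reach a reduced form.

D = 41, ⌊√D⌋ = 6
river: ρ → (-4,5,1)
river: ρ → (1,5,-4)
river: ρ → (-4,3,2)
river: ρ → (2,5,-2)
river: ρ → (-2,3,4)
river: ρ → (4,5,-1)
river: ρ → (-1,5,4)
river: ρ → (4,3,-2)
river: ρ → (-2,5,2)
river: ρ → (2,3,-4)
ρ-cycle length = 10 (tail of 0 descent steps not counted)

10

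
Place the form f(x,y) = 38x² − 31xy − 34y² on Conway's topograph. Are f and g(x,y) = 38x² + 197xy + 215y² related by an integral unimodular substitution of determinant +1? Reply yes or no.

D₁ = 6129, D₂ = 6129
river cycle of f (length 84): (-34, 31, 38), (38, 45, -27), (-27, 63, 20), (20, 57, -36), (-36, 15, 41), (41, 67, -10), (-10, 73, 20), (20, 47, -49), (-49, 51, 18), (18, 57, -40), … (74 more)
river cycle of g (length 84): (38, 45, -27), (-27, 63, 20), (20, 57, -36), (-36, 15, 41), (41, 67, -10), (-10, 73, 20), (20, 47, -49), (-49, 51, 18), (18, 57, -40), (-40, 23, 35), … (74 more)
cycles coincide ⇒ equivalent

yes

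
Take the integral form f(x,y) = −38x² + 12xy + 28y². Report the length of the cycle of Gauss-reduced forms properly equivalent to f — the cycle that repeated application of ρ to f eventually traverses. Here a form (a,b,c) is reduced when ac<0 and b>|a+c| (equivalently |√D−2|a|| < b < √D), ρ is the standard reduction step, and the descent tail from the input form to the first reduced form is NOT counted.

D = 4400, ⌊√D⌋ = 66
river: ρ → (28,44,-22)
river: ρ → (-22,44,28)
river: ρ → (28,12,-38)
river: ρ → (-38,64,2)
river: ρ → (2,64,-38)
river: ρ → (-38,12,28)
ρ-cycle length = 6 (tail of 0 descent steps not counted)

6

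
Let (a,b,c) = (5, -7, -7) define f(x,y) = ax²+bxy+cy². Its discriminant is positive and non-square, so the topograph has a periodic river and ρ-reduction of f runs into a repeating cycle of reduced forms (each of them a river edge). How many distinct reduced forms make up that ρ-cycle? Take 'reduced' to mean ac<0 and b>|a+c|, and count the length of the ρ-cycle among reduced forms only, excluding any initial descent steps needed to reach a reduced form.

D = 189, ⌊√D⌋ = 13
descent: ρ → (-7,7,5)  [lands on river]
river: ρ → (5,13,-1)
river: ρ → (-1,13,5)
river: ρ → (5,7,-7)
ρ-cycle length = 4 (tail of 1 descent step not counted)

4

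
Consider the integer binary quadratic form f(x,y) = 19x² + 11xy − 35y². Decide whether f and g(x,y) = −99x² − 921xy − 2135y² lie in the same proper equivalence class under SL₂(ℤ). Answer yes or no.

D₁ = 2781, D₂ = 2781
river cycle of f (length 22): (19, 49, -5), (-5, 51, 9), (9, 39, -35), (-35, 31, 13), (13, 47, -11), (-11, 41, 25), (25, 9, -27), (-27, 45, 7), (7, 39, -45), (-45, 51, 1), … (12 more)
river cycle of g (length 22): (-5, 51, 9), (9, 39, -35), (-35, 31, 13), (13, 47, -11), (-11, 41, 25), (25, 9, -27), (-27, 45, 7), (7, 39, -45), (-45, 51, 1), (1, 51, -45), … (12 more)
cycles coincide ⇒ equivalent

yes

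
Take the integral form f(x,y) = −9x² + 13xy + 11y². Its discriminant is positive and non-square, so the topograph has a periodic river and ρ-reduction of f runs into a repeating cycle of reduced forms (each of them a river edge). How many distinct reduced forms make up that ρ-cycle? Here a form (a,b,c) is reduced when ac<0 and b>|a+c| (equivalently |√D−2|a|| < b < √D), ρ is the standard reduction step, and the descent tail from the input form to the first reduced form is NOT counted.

D = 565, ⌊√D⌋ = 23
river: ρ → (11,9,-11)
river: ρ → (-11,13,9)
river: ρ → (9,23,-1)
river: ρ → (-1,23,9)
river: ρ → (9,13,-11)
river: ρ → (-11,9,11)
river: ρ → (11,13,-9)
river: ρ → (-9,23,1)
river: ρ → (1,23,-9)
river: ρ → (-9,13,11)
ρ-cycle length = 10 (tail of 0 descent steps not counted)

10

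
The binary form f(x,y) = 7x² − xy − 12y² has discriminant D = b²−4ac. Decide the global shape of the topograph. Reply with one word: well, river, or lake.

D = b²−4ac = (-1)² − 4·7·(-12) = 337
D > 0 non-square ⇒ indefinite ⇒ periodic river

river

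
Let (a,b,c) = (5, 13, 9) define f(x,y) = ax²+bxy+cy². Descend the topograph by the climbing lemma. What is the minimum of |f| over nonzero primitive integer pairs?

translate: b→3 (≡13 mod 10), so (5,13,9)→(5,3,1)
flip: (5,3,1)→(1,-3,5)
translate: b→1 (≡-3 mod 2), so (1,-3,5)→(1,1,3)
reduced (well bottom): (1,1,3) with a≤c, −a<b≤a
well minimum = a = 1

1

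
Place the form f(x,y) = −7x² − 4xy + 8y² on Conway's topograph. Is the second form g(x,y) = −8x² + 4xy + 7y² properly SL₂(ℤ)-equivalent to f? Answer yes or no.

D₁ = 240, D₂ = 240
river cycle of f (length 6): (8, 4, -7), (-7, 10, 5), (5, 10, -7), (-7, 4, 8), (8, 12, -3), (-3, 12, 8)
river cycle of g (length 6): (7, 10, -5), (-5, 10, 7), (7, 4, -8), (-8, 12, 3), (3, 12, -8), (-8, 4, 7)
cycles differ ⇒ inequivalent

no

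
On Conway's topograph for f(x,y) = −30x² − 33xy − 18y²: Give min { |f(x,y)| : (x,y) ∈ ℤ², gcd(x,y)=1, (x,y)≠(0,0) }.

translate: b→-27 (≡33 mod 60), so (30,33,18)→(30,-27,15)
flip: (30,-27,15)→(15,27,30)
translate: b→-3 (≡27 mod 30), so (15,27,30)→(15,-3,18)
reduced (well bottom): (15,-3,18) with a≤c, −a<b≤a
well minimum |f| = |-15| = 15 (negative-definite)

15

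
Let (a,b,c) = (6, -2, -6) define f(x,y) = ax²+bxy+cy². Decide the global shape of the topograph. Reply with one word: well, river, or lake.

D = b²−4ac = (-2)² − 4·6·(-6) = 148
D > 0 non-square ⇒ indefinite ⇒ periodic river

river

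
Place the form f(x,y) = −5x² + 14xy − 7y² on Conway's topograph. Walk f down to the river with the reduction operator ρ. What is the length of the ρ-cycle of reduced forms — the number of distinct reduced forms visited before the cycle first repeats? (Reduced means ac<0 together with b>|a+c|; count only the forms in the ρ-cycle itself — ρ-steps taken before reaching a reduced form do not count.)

D = 56, ⌊√D⌋ = 7
descent: ρ → (-7,0,2)
descent: ρ → (2,4,-5)  [lands on river]
river: ρ → (-5,6,1)
river: ρ → (1,6,-5)
river: ρ → (-5,4,2)
ρ-cycle length = 4 (tail of 2 descent steps not counted)

4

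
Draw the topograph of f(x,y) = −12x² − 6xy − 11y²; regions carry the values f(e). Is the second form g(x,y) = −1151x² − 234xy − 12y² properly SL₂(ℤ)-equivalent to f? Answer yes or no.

D₁ = -492, D₂ = -492
f is negative-definite; reduce −f:
−f: flip: (12,6,11)→(11,-6,12)
−f: reduced (well bottom): (11,-6,12) with a≤c, −a<b≤a
flip sign back: reduced form of f is (-11,6,-12)
g is negative-definite; reduce −g:
−g: flip: (1151,234,12)→(12,-234,1151)
−g: translate: b→6 (≡-234 mod 24), so (12,-234,1151)→(12,6,11)
−g: flip: (12,6,11)→(11,-6,12)
−g: reduced (well bottom): (11,-6,12) with a≤c, −a<b≤a
flip sign back: reduced form of g is (-11,6,-12)
reduced forms (-11, 6, -12) vs (-11, 6, -12) ⇒ equivalent

yes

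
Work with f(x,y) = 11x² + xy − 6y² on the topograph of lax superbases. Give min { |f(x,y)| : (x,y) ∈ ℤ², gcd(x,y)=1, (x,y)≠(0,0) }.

descent: ρ → (-6,11,6)  [lands on river]
river: ρ → (6,13,-4)
river: ρ → (-4,11,9)
river: ρ → (9,7,-6)
river: ρ → (-6,5,10)
river: ρ → (10,15,-1)
river: ρ → (-1,15,10)
river: ρ → (10,5,-6)
river: ρ → (-6,7,9)
river: ρ → (9,11,-4)
river: ρ → (-4,13,6)
river: ρ → (6,11,-6)
river: ρ → (-6,13,4)
river: ρ → (4,11,-9)
river: ρ → (-9,7,6)
river: ρ → (6,5,-10)
river: ρ → (-10,15,1)
river: ρ → (1,15,-10)
river: ρ → (-10,5,6)
river: ρ → (6,7,-9)
river: ρ → (-9,11,4)
river: ρ → (4,13,-6)
closes: descent 1, river 22
min |a| on river = 1

1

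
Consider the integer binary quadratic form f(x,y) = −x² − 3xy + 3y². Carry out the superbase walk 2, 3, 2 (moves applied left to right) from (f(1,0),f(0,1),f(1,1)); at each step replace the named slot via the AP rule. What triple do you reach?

start (-1,3,-1) = (f(1,0),f(0,1),f(1,1))
replace slot 2: 2·((-1)+(-1)) − 3 = -7 → (-1,-7,-1)
replace slot 3: 2·((-1)+(-7)) − (-1) = -15 → (-1,-7,-15)
replace slot 2: 2·((-1)+(-15)) − (-7) = -25 → (-1,-25,-15)

-1,-25,-15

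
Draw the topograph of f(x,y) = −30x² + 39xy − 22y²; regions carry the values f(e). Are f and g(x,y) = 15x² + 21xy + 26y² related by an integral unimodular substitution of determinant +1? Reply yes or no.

D₁ = -1119, D₂ = -1119
f is negative-definite; reduce −f:
−f: translate: b→21 (≡-39 mod 60), so (30,-39,22)→(30,21,13)
−f: flip: (30,21,13)→(13,-21,30)
−f: translate: b→5 (≡-21 mod 26), so (13,-21,30)→(13,5,22)
−f: reduced (well bottom): (13,5,22) with a≤c, −a<b≤a
flip sign back: reduced form of f is (-13,-5,-22)
g: translate: b→-9 (≡21 mod 30), so (15,21,26)→(15,-9,20)
g: reduced (well bottom): (15,-9,20) with a≤c, −a<b≤a
reduced forms (-13, -5, -22) vs (15, -9, 20) ⇒ inequivalent

no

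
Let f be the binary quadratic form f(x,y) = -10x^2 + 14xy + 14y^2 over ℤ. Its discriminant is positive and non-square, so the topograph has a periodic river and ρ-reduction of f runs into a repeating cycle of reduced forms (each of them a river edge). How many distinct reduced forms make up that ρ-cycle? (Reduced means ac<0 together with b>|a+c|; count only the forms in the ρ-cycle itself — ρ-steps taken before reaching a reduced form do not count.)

D = 756, ⌊√D⌋ = 27
river: ρ → (14,14,-10)
river: ρ → (-10,26,2)
river: ρ → (2,26,-10)
river: ρ → (-10,14,14)
ρ-cycle length = 4 (tail of 0 descent steps not counted)

4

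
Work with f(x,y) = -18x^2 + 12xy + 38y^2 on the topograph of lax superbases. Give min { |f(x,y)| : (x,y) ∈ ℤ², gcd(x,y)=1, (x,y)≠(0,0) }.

descent: ρ → (38,-12,-18)
descent: ρ → (-18,48,8)  [lands on river]
river: ρ → (8,48,-18)
river: ρ → (-18,24,32)
river: ρ → (32,40,-10)
river: ρ → (-10,40,32)
river: ρ → (32,24,-18)
closes: descent 2, river 6
min |a| on river = 8

8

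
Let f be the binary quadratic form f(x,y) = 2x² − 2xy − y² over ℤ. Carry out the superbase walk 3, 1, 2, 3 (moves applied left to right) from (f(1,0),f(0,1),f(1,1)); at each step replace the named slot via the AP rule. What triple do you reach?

start (2,-1,-1) = (f(1,0),f(0,1),f(1,1))
replace slot 3: 2·(2+(-1)) − (-1) = 3 → (2,-1,3)
replace slot 1: 2·((-1)+3) − 2 = 2 → (2,-1,3)
replace slot 2: 2·(2+3) − (-1) = 11 → (2,11,3)
replace slot 3: 2·(2+11) − 3 = 23 → (2,11,23)

2,11,23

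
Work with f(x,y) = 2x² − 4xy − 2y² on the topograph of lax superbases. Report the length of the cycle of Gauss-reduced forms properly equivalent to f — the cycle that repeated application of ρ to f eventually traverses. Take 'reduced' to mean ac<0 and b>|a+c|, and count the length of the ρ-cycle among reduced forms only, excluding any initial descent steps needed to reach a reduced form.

D = 32, ⌊√D⌋ = 5
descent: ρ → (-2,4,2)  [lands on river]
river: ρ → (2,4,-2)
ρ-cycle length = 2 (tail of 1 descent step not counted)

2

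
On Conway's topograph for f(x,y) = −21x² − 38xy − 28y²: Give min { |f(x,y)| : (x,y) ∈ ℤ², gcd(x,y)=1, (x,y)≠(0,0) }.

translate: b→-4 (≡38 mod 42), so (21,38,28)→(21,-4,11)
flip: (21,-4,11)→(11,4,21)
reduced (well bottom): (11,4,21) with a≤c, −a<b≤a
well minimum |f| = |-11| = 11 (negative-definite)

11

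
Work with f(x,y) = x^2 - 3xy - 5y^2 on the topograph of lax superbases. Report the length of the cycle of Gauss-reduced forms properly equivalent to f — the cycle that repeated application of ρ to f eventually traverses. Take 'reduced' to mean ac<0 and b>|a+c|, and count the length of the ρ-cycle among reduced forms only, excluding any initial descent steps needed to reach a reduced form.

D = 29, ⌊√D⌋ = 5
descent: ρ → (-5,3,1)
descent: ρ → (1,5,-1)  [lands on river]
river: ρ → (-1,5,1)
ρ-cycle length = 2 (tail of 2 descent steps not counted)

2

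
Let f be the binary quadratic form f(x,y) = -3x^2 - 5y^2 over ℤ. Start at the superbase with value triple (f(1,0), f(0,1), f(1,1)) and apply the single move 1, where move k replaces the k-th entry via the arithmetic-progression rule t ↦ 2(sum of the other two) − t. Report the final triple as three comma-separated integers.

start (-3,-5,-8) = (f(1,0),f(0,1),f(1,1))
replace slot 1: 2·((-5)+(-8)) − (-3) = -23 → (-23,-5,-8)

-23,-5,-8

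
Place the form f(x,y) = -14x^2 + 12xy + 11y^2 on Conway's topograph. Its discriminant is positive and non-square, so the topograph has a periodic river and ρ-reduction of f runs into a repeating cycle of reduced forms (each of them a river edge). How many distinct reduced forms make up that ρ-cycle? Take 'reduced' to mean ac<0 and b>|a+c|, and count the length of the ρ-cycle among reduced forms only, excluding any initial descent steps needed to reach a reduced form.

D = 760, ⌊√D⌋ = 27
river: ρ → (11,10,-15)
river: ρ → (-15,20,6)
river: ρ → (6,16,-21)
river: ρ → (-21,26,1)
river: ρ → (1,26,-21)
river: ρ → (-21,16,6)
river: ρ → (6,20,-15)
river: ρ → (-15,10,11)
river: ρ → (11,12,-14)
river: ρ → (-14,16,9)
river: ρ → (9,20,-10)
river: ρ → (-10,20,9)
river: ρ → (9,16,-14)
river: ρ → (-14,12,11)
ρ-cycle length = 14 (tail of 0 descent steps not counted)

14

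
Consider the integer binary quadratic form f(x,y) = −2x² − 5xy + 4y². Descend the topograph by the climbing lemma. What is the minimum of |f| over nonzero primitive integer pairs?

descent: ρ → (4,5,-2)  [lands on river]
river: ρ → (-2,7,1)
river: ρ → (1,7,-2)
river: ρ → (-2,5,4)
river: ρ → (4,3,-3)
river: ρ → (-3,3,4)
closes: descent 1, river 6
min |a| on river = 1

1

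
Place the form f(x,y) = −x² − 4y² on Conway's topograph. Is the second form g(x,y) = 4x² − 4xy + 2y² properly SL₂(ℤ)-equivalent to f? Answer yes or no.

D₁ = -16, D₂ = -16
f is negative-definite; reduce −f:
−f: reduced (well bottom): (1,0,4) with a≤c, −a<b≤a
flip sign back: reduced form of f is (-1,0,-4)
g: translate: b→4 (≡-4 mod 8), so (4,-4,2)→(4,4,2)
g: flip: (4,4,2)→(2,-4,4)
g: translate: b→0 (≡-4 mod 4), so (2,-4,4)→(2,0,2)
g: reduced (well bottom): (2,0,2) with a≤c, −a<b≤a
reduced forms (-1, 0, -4) vs (2, 0, 2) ⇒ inequivalent

no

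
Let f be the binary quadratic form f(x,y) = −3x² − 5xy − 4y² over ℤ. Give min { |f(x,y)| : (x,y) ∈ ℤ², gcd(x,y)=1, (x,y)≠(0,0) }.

translate: b→-1 (≡5 mod 6), so (3,5,4)→(3,-1,2)
flip: (3,-1,2)→(2,1,3)
reduced (well bottom): (2,1,3) with a≤c, −a<b≤a
well minimum |f| = |-2| = 2 (negative-definite)

2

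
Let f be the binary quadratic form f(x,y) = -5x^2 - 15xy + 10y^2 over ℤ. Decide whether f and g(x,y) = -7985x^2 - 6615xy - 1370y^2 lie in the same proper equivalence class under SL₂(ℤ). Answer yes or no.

D₁ = 425, D₂ = 425
river cycle of f (length 6): (10, 15, -5), (-5, 15, 10), (10, 5, -10), (-10, 15, 5), (5, 15, -10), (-10, 5, 10)
river cycle of g (length 6): (-5, 15, 10), (10, 5, -10), (-10, 15, 5), (5, 15, -10), (-10, 5, 10), (10, 15, -5)
cycles coincide ⇒ equivalent

yes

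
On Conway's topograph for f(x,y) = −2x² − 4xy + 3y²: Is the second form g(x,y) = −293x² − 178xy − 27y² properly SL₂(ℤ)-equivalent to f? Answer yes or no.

D₁ = 40, D₂ = 40
river cycle of f (length 6): (3, 4, -2), (-2, 4, 3), (3, 2, -3), (-3, 4, 2), (2, 4, -3), (-3, 2, 3)
river cycle of g (length 6): (-2, 4, 3), (3, 2, -3), (-3, 4, 2), (2, 4, -3), (-3, 2, 3), (3, 4, -2)
cycles coincide ⇒ equivalent

yes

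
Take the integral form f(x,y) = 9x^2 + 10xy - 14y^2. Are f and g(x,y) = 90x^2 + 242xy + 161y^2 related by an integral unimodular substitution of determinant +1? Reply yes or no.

D₁ = 604, D₂ = 604
river cycle of f (length 20): (-14, 18, 5), (5, 22, -6), (-6, 14, 17), (17, 20, -3), (-3, 22, 10), (10, 18, -7), (-7, 24, 1), (1, 24, -7), (-7, 18, 10), (10, 22, -3), … (10 more)
river cycle of g (length 20): (9, 10, -14), (-14, 18, 5), (5, 22, -6), (-6, 14, 17), (17, 20, -3), (-3, 22, 10), (10, 18, -7), (-7, 24, 1), (1, 24, -7), (-7, 18, 10), … (10 more)
cycles coincide ⇒ equivalent

yes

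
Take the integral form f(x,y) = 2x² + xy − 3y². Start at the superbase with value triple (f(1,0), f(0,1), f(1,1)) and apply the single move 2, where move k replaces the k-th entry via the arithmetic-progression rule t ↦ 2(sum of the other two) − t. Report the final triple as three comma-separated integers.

start (2,-3,0) = (f(1,0),f(0,1),f(1,1))
replace slot 2: 2·(2+0) − (-3) = 7 → (2,7,0)

2,7,0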